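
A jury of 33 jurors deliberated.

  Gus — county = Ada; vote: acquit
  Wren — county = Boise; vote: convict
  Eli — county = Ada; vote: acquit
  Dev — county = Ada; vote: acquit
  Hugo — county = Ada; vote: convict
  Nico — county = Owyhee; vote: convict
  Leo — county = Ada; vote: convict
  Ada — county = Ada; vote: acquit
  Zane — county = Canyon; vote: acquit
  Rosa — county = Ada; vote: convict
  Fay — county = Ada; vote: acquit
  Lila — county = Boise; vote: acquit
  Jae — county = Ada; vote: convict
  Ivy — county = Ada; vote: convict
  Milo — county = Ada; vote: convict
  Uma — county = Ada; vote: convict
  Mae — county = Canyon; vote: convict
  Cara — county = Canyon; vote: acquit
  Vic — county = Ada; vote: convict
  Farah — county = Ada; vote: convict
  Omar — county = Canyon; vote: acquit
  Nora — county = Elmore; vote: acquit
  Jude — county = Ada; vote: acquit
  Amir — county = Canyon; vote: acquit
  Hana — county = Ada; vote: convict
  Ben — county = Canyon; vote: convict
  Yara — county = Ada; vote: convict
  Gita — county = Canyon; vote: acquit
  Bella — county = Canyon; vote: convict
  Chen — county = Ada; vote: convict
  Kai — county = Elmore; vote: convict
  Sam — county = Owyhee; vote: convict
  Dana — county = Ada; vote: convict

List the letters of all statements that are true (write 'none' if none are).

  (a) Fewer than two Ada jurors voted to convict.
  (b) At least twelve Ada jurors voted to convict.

(b)

|A| = 19, |A ∩ B| = 13, |A ∖ B| = 6.
(a) |A ∩ B| < 2: fails.
(b) |A ∩ B| ≥ 12: holds.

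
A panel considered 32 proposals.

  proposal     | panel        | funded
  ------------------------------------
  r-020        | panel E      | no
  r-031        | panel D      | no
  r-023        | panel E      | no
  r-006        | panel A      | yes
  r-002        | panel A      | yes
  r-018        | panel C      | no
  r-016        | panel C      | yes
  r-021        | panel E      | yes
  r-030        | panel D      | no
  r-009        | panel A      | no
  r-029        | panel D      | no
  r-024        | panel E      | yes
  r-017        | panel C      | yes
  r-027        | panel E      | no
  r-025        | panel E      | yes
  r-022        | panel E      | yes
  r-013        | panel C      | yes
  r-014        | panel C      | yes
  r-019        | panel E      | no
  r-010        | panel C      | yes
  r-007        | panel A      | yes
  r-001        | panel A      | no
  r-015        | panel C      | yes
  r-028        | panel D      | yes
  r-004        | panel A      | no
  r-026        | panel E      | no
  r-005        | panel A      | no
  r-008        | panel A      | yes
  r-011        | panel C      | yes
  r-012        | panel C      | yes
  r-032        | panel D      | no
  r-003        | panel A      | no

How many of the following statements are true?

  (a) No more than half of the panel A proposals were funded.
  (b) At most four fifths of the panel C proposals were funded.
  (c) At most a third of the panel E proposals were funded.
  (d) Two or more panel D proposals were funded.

(a) panel A: |A| = 9, |A ∩ B| = 4; needs |A ∩ B| ≤ |A ∖ B| — true.
(b) panel C: |A| = 9, |A ∩ B| = 8; needs |A ∩ B| / |A| ≤ 4/5 — false.
(c) panel E: |A| = 9, |A ∩ B| = 4; needs |A ∩ B| / |A| ≤ 1/3 — false.
(d) panel D: |A| = 5, |A ∩ B| = 1; needs |A ∩ B| ≥ 2 — false.

1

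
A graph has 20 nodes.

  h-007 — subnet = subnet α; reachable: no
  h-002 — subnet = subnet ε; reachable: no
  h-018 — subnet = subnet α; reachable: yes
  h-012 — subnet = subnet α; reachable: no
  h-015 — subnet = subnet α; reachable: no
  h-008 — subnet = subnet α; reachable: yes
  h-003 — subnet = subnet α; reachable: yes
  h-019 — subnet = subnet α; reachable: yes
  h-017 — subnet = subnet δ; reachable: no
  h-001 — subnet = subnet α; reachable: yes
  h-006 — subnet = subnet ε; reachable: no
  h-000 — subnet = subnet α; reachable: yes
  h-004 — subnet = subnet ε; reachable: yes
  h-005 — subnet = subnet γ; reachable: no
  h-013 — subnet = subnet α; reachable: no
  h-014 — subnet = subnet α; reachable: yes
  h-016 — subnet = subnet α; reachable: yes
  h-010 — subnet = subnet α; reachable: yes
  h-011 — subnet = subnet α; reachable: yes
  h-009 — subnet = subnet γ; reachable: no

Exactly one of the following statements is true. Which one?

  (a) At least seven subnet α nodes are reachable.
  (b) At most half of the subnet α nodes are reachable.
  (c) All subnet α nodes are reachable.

|A| = 14, |A ∩ B| = 10, |A ∖ B| = 4.
(a) requires |A ∩ B| ≥ 7: true.
(b) requires |A ∩ B| ≤ |A ∖ B|: false.
(c) requires A ⊆ B, i.e. every element of A is in B (|A ∖ B| = 0): false.

(a)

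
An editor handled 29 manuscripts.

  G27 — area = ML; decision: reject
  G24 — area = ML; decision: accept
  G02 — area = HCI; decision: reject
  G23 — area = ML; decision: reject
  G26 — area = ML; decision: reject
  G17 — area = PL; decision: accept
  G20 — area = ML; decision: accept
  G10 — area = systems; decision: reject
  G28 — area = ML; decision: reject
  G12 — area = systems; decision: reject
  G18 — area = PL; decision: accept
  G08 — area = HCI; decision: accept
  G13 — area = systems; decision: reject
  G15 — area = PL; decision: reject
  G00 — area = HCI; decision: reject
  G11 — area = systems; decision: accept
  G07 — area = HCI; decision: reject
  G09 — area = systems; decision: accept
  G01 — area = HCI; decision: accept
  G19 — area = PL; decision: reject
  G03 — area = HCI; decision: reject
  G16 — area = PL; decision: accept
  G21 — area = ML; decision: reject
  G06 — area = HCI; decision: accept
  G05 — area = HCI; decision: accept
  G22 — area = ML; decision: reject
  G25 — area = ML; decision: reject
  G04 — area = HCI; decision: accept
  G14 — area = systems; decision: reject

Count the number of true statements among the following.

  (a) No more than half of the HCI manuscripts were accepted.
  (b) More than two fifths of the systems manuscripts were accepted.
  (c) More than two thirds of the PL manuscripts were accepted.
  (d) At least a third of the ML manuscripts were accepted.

0

(a) HCI: |A| = 9, |A ∩ B| = 5; needs |A ∩ B| ≤ |A ∖ B| — false.
(b) systems: |A| = 6, |A ∩ B| = 2; needs |A ∩ B| / |A| > 2/5 — false.
(c) PL: |A| = 5, |A ∩ B| = 3; needs |A ∩ B| / |A| > 2/3 — false.
(d) ML: |A| = 9, |A ∩ B| = 2; needs |A ∩ B| / |A| ≥ 1/3 — false.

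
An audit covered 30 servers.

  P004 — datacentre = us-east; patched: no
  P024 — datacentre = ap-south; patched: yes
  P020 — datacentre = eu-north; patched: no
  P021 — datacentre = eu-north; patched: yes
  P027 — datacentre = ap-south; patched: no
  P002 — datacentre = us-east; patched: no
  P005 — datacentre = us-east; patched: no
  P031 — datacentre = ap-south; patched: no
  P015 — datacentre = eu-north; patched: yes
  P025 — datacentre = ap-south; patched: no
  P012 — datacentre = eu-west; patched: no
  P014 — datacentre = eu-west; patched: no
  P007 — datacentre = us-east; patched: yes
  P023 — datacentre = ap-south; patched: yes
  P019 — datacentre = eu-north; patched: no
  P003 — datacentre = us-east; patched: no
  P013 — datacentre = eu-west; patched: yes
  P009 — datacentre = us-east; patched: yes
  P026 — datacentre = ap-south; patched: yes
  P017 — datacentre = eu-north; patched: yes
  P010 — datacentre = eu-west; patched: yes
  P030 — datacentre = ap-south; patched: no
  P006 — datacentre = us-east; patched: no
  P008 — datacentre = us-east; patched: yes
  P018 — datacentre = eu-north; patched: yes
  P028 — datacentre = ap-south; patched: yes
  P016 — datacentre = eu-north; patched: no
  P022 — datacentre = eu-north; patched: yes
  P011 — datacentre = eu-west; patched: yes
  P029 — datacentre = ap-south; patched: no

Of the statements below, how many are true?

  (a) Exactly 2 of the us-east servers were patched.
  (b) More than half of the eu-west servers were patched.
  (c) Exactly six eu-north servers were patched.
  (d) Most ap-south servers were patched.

(a) us-east: |A| = 8, |A ∩ B| = 3; needs |A ∩ B| = 2 — false.
(b) eu-west: |A| = 5, |A ∩ B| = 3; needs |A ∩ B| > |A ∖ B| — true.
(c) eu-north: |A| = 8, |A ∩ B| = 5; needs |A ∩ B| = 6 — false.
(d) ap-south: |A| = 9, |A ∩ B| = 4; needs |A ∩ B| > |A ∖ B| — false.

1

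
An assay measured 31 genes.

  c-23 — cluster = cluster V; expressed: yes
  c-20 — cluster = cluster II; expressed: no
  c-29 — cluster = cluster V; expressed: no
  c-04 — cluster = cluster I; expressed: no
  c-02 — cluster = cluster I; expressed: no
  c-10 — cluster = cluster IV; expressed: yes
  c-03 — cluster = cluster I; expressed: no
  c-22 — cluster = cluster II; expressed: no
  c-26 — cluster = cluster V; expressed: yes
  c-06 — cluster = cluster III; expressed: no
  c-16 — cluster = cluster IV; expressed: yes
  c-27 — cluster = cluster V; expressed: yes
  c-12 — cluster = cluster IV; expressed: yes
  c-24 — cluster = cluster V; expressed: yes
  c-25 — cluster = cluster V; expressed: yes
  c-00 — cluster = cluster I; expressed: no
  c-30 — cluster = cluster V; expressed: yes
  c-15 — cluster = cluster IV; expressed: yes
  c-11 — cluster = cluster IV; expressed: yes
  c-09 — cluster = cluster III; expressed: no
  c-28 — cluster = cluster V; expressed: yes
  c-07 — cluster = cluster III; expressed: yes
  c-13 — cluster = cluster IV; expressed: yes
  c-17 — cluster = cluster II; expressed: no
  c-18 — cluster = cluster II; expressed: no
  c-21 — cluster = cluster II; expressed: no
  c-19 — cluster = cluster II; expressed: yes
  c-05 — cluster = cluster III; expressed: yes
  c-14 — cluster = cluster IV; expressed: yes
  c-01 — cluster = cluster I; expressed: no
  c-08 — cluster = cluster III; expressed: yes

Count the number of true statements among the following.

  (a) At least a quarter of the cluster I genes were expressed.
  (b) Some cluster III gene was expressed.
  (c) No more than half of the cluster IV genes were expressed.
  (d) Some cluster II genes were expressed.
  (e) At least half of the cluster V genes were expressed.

3

(a) cluster I: |A| = 5, |A ∩ B| = 0; needs |A ∩ B| / |A| ≥ 1/4 — false.
(b) cluster III: |A| = 5, |A ∩ B| = 3; needs A ∩ B ≠ ∅ (|A ∩ B| ≥ 1) — true.
(c) cluster IV: |A| = 7, |A ∩ B| = 7; needs |A ∩ B| ≤ |A ∖ B| — false.
(d) cluster II: |A| = 6, |A ∩ B| = 1; needs A ∩ B ≠ ∅ (|A ∩ B| ≥ 1) — true.
(e) cluster V: |A| = 8, |A ∩ B| = 7; needs |A ∩ B| ≥ |A ∖ B| — true.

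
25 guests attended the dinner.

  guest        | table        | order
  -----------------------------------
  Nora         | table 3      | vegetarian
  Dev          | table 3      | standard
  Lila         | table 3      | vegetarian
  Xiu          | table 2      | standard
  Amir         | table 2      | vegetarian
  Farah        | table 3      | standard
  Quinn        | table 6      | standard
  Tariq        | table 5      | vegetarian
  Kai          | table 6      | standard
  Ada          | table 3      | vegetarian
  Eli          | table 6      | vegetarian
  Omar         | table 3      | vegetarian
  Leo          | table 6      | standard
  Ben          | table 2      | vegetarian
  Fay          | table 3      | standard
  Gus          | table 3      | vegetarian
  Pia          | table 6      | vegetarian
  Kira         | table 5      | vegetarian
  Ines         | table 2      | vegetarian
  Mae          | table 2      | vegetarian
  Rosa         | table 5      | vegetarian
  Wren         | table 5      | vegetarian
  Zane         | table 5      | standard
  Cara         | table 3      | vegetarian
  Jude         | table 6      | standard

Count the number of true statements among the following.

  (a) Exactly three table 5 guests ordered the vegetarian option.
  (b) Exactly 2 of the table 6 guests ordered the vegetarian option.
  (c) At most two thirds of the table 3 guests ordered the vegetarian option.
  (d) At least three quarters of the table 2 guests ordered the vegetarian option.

3

(a) table 5: |A| = 5, |A ∩ B| = 4; needs |A ∩ B| = 3 — false.
(b) table 6: |A| = 6, |A ∩ B| = 2; needs |A ∩ B| = 2 — true.
(c) table 3: |A| = 9, |A ∩ B| = 6; needs |A ∩ B| / |A| ≤ 2/3 — true.
(d) table 2: |A| = 5, |A ∩ B| = 4; needs |A ∩ B| / |A| ≥ 3/4 — true.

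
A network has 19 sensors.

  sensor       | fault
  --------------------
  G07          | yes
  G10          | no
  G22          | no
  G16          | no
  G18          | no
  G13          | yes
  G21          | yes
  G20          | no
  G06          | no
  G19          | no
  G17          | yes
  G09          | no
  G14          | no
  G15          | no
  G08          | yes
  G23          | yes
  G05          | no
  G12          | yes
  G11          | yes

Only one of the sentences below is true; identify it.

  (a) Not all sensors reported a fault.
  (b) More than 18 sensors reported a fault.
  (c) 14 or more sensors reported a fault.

(a)

|A| = 19, |A ∩ B| = 8, |A ∖ B| = 11.
(a) requires A ⊄ B (|A ∖ B| ≥ 1): true.
(b) requires |A ∩ B| > 18: false.
(c) requires |A ∩ B| ≥ 14: false.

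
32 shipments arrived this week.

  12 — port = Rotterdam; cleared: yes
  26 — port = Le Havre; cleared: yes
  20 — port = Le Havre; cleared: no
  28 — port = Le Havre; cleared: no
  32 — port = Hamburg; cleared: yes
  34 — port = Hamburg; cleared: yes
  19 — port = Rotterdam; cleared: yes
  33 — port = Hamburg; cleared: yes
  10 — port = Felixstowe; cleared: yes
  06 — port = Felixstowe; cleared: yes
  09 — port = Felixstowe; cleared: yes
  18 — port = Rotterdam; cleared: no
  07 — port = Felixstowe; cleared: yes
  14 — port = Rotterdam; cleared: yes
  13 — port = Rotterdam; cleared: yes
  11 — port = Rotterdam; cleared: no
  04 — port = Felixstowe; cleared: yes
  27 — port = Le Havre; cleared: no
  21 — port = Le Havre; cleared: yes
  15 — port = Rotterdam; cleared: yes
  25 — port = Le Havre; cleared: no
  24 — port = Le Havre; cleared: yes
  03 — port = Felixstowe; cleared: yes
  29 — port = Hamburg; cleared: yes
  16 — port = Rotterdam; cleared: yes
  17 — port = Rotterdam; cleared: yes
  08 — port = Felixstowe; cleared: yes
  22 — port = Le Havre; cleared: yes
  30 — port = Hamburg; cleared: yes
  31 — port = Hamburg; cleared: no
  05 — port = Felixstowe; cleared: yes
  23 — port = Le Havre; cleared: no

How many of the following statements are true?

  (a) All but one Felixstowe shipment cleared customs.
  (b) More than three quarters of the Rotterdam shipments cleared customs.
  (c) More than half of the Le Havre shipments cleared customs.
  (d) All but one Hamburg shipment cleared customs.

2

(a) Felixstowe: |A| = 8, |A ∩ B| = 8; needs |A ∖ B| = 1 — false.
(b) Rotterdam: |A| = 9, |A ∩ B| = 7; needs |A ∩ B| / |A| > 3/4 — true.
(c) Le Havre: |A| = 9, |A ∩ B| = 4; needs |A ∩ B| > |A ∖ B| — false.
(d) Hamburg: |A| = 6, |A ∩ B| = 5; needs |A ∖ B| = 1 — true.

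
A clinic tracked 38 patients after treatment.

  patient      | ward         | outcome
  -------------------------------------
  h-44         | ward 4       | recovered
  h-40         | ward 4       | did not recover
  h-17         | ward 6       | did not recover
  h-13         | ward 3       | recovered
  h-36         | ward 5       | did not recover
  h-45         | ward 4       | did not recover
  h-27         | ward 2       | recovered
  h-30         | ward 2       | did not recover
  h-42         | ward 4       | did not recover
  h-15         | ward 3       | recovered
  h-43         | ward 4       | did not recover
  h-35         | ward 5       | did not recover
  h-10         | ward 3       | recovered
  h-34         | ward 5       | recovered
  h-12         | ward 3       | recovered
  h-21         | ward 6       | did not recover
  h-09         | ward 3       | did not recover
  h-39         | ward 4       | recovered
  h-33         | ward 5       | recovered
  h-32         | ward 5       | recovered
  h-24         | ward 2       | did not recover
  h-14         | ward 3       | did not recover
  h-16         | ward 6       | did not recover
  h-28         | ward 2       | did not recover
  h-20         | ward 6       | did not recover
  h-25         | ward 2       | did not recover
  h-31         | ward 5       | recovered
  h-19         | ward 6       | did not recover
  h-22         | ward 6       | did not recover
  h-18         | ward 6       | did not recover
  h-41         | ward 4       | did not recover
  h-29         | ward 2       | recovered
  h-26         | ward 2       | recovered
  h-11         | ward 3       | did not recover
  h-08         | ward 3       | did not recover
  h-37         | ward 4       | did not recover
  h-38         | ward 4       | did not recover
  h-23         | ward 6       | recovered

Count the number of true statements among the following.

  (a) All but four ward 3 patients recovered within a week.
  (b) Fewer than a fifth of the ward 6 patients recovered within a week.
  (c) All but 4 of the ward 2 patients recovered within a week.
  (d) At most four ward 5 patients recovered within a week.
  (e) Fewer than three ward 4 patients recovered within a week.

(a) ward 3: |A| = 8, |A ∩ B| = 4; needs |A ∖ B| = 4 — true.
(b) ward 6: |A| = 8, |A ∩ B| = 1; needs |A ∩ B| / |A| < 1/5 — true.
(c) ward 2: |A| = 7, |A ∩ B| = 3; needs |A ∖ B| = 4 — true.
(d) ward 5: |A| = 6, |A ∩ B| = 4; needs |A ∩ B| ≤ 4 — true.
(e) ward 4: |A| = 9, |A ∩ B| = 2; needs |A ∩ B| < 3 — true.

5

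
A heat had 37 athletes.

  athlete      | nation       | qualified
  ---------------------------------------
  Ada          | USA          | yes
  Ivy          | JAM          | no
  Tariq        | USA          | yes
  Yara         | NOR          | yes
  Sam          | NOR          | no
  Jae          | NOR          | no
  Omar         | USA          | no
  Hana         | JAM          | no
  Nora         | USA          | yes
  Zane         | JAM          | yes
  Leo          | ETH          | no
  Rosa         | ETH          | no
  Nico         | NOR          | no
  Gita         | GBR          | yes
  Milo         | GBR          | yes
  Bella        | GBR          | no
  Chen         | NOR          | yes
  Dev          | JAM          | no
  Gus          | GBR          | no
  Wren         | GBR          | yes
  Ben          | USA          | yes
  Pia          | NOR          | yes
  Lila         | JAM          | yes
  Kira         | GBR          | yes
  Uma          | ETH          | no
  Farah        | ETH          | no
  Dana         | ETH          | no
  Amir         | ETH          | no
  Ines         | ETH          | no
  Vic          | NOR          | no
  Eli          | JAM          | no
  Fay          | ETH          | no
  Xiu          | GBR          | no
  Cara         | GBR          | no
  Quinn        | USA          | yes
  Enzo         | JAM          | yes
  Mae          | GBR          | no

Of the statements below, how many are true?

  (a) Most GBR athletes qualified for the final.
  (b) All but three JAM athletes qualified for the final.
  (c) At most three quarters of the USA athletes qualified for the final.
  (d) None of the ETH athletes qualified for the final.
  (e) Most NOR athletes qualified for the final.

1

(a) GBR: |A| = 9, |A ∩ B| = 4; needs |A ∩ B| > |A ∖ B| — false.
(b) JAM: |A| = 7, |A ∩ B| = 3; needs |A ∖ B| = 3 — false.
(c) USA: |A| = 6, |A ∩ B| = 5; needs |A ∩ B| / |A| ≤ 3/4 — false.
(d) ETH: |A| = 8, |A ∩ B| = 0; needs A ∩ B = ∅ (|A ∩ B| = 0) — true.
(e) NOR: |A| = 7, |A ∩ B| = 3; needs |A ∩ B| > |A ∖ B| — false.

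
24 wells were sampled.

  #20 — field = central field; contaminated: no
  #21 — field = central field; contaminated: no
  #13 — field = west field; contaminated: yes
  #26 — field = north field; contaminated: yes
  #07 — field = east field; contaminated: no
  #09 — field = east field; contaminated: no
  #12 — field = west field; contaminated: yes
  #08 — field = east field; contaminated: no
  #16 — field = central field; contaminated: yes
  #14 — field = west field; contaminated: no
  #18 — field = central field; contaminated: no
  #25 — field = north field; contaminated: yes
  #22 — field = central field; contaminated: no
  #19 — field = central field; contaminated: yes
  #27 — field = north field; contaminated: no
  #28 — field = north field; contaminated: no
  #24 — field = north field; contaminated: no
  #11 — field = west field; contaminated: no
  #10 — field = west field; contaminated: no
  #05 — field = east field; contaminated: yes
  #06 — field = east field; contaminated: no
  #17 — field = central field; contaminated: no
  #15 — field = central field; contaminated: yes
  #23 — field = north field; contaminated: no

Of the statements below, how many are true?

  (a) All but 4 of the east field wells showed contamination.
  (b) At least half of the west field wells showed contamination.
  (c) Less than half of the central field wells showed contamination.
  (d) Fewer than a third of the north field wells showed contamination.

(a) east field: |A| = 5, |A ∩ B| = 1; needs |A ∖ B| = 4 — true.
(b) west field: |A| = 5, |A ∩ B| = 2; needs |A ∩ B| ≥ |A ∖ B| — false.
(c) central field: |A| = 8, |A ∩ B| = 3; needs |A ∩ B| < |A ∖ B| — true.
(d) north field: |A| = 6, |A ∩ B| = 2; needs |A ∩ B| / |A| < 1/3 — false.

2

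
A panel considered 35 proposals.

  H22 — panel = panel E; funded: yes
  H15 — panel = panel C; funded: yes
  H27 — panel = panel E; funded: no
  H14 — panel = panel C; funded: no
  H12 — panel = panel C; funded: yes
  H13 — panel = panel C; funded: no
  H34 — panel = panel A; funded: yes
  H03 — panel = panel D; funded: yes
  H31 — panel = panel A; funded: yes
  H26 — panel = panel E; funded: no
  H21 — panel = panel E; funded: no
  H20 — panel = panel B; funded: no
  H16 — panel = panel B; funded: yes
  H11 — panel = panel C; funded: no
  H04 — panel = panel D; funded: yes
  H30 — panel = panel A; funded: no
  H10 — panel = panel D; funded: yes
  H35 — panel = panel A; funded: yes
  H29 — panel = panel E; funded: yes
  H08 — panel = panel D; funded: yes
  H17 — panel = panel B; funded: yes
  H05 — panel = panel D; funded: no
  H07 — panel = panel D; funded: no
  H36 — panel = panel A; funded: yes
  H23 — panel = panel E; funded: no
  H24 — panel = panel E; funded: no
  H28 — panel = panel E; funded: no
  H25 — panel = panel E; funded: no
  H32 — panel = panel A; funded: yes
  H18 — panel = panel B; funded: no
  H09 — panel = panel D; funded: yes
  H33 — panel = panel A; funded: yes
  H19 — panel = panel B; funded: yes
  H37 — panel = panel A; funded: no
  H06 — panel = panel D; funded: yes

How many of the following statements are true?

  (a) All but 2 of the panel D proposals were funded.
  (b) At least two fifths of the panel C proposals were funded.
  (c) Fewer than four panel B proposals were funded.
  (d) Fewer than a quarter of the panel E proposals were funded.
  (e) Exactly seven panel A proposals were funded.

(a) panel D: |A| = 8, |A ∩ B| = 6; needs |A ∖ B| = 2 — true.
(b) panel C: |A| = 5, |A ∩ B| = 2; needs |A ∩ B| / |A| ≥ 2/5 — true.
(c) panel B: |A| = 5, |A ∩ B| = 3; needs |A ∩ B| < 4 — true.
(d) panel E: |A| = 9, |A ∩ B| = 2; needs |A ∩ B| / |A| < 1/4 — true.
(e) panel A: |A| = 8, |A ∩ B| = 6; needs |A ∩ B| = 7 — false.

4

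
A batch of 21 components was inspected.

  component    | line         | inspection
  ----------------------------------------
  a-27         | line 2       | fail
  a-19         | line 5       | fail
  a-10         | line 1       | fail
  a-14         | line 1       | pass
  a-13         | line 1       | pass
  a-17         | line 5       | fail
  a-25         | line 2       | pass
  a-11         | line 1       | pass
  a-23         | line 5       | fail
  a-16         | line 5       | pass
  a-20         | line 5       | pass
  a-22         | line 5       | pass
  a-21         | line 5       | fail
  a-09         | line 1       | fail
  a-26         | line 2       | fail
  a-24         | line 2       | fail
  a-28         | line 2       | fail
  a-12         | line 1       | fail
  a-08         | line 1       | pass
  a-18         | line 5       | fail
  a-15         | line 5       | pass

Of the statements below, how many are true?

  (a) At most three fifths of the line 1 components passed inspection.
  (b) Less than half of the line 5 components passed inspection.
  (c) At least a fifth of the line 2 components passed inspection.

3

(a) line 1: |A| = 7, |A ∩ B| = 4; needs |A ∩ B| / |A| ≤ 3/5 — true.
(b) line 5: |A| = 9, |A ∩ B| = 4; needs |A ∩ B| < |A ∖ B| — true.
(c) line 2: |A| = 5, |A ∩ B| = 1; needs |A ∩ B| / |A| ≥ 1/5 — true.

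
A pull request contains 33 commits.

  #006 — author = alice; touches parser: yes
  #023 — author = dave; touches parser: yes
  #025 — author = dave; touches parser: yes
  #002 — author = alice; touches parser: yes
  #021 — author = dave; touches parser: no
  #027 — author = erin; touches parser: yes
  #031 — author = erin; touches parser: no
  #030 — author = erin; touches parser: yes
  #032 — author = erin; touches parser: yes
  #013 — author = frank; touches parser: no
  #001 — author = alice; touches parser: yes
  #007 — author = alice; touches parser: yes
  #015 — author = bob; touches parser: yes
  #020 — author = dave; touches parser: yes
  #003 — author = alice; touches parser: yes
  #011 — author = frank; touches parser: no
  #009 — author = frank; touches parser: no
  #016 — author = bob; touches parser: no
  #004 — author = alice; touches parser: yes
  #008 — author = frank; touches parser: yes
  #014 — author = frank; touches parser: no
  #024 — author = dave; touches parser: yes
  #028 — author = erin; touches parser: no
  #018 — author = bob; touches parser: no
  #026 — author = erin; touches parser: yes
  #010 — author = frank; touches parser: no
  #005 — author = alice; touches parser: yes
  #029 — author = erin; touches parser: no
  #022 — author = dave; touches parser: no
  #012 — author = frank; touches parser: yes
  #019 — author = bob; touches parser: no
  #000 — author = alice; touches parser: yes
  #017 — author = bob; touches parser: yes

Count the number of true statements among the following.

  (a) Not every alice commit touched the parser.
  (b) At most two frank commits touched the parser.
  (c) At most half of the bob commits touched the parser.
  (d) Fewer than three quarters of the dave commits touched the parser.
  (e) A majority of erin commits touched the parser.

4

(a) alice: |A| = 8, |A ∩ B| = 8; needs A ⊄ B (|A ∖ B| ≥ 1) — false.
(b) frank: |A| = 7, |A ∩ B| = 2; needs |A ∩ B| ≤ 2 — true.
(c) bob: |A| = 5, |A ∩ B| = 2; needs |A ∩ B| ≤ |A ∖ B| — true.
(d) dave: |A| = 6, |A ∩ B| = 4; needs |A ∩ B| / |A| < 3/4 — true.
(e) erin: |A| = 7, |A ∩ B| = 4; needs |A ∩ B| > |A ∖ B| — true.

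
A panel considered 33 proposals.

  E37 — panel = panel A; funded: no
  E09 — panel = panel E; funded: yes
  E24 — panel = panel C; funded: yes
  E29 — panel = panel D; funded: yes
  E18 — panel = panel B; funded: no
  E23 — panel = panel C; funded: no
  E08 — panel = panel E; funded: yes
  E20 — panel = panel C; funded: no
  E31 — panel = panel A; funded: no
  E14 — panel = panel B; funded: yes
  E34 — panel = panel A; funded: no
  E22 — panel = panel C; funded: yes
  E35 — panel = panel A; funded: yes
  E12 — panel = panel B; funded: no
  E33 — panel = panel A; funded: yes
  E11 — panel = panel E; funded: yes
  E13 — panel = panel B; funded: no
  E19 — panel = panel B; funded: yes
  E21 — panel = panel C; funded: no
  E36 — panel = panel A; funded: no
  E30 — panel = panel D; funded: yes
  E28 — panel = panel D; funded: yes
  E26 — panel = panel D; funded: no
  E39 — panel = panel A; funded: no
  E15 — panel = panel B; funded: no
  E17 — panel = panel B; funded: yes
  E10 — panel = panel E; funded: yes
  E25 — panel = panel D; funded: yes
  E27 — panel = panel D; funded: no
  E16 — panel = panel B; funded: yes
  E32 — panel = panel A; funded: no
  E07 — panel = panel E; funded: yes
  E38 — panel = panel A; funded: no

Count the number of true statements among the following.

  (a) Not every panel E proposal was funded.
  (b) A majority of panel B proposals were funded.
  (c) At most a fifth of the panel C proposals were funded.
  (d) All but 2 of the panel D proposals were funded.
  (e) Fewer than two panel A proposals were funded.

1

(a) panel E: |A| = 5, |A ∩ B| = 5; needs A ⊄ B (|A ∖ B| ≥ 1) — false.
(b) panel B: |A| = 8, |A ∩ B| = 4; needs |A ∩ B| > |A ∖ B| — false.
(c) panel C: |A| = 5, |A ∩ B| = 2; needs |A ∩ B| / |A| ≤ 1/5 — false.
(d) panel D: |A| = 6, |A ∩ B| = 4; needs |A ∖ B| = 2 — true.
(e) panel A: |A| = 9, |A ∩ B| = 2; needs |A ∩ B| < 2 — false.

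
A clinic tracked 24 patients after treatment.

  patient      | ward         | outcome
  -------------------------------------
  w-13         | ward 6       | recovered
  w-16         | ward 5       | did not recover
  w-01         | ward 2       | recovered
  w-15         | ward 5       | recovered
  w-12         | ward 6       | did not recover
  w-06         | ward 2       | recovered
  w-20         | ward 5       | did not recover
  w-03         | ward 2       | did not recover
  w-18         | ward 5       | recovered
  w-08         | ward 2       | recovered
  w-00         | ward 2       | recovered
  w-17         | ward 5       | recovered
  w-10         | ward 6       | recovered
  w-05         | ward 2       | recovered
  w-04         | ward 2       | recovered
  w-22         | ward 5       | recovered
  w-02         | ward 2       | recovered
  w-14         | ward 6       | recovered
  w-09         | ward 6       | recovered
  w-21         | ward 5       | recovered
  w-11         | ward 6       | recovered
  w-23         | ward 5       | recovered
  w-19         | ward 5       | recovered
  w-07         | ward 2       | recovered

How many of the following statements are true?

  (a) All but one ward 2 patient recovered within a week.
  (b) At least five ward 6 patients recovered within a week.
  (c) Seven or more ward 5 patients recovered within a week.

3

(a) ward 2: |A| = 9, |A ∩ B| = 8; needs |A ∖ B| = 1 — true.
(b) ward 6: |A| = 6, |A ∩ B| = 5; needs |A ∩ B| ≥ 5 — true.
(c) ward 5: |A| = 9, |A ∩ B| = 7; needs |A ∩ B| ≥ 7 — true.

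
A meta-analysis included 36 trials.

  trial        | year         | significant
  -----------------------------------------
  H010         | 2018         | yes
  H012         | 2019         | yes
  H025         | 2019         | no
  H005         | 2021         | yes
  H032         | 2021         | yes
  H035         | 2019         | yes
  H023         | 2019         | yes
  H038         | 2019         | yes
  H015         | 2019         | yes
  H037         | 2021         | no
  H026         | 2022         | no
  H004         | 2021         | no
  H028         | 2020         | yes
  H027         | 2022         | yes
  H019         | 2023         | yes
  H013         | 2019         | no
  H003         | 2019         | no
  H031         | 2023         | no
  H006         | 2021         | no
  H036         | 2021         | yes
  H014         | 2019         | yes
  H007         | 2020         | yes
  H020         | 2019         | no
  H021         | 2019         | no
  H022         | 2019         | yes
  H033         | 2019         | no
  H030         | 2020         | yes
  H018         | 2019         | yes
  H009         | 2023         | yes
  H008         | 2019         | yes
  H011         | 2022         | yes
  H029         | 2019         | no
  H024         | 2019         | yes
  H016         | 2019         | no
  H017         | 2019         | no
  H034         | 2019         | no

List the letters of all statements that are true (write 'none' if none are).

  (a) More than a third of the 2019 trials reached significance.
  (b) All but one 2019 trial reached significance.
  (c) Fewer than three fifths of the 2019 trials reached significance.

(a), (c)

|A| = 20, |A ∩ B| = 10, |A ∖ B| = 10.
(a) |A ∩ B| / |A| > 1/3: holds.
(b) |A ∖ B| = 1: fails.
(c) |A ∩ B| / |A| < 3/5: holds.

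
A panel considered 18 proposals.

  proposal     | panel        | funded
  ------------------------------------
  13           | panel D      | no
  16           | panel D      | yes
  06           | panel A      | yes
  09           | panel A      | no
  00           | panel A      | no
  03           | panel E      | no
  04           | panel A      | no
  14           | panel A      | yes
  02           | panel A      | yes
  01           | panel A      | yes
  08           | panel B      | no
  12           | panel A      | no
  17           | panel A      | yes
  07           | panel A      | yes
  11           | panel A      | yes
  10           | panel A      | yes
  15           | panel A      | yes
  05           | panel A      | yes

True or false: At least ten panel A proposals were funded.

'At least ten panel A proposals were funded' holds iff |A ∩ B| ≥ 10.
A (the restrictor) = {06, 09, 00, 04, 14, 02, 01, 12, 17, 07, 11, 10, 15, 05}, |A| = 14.
A ∩ B = {06, 14, 02, 01, 17, 07, 11, 10, 15, 05}, so |A ∩ B| = 10.
|A ∩ B| = 10, so the statement is true.

True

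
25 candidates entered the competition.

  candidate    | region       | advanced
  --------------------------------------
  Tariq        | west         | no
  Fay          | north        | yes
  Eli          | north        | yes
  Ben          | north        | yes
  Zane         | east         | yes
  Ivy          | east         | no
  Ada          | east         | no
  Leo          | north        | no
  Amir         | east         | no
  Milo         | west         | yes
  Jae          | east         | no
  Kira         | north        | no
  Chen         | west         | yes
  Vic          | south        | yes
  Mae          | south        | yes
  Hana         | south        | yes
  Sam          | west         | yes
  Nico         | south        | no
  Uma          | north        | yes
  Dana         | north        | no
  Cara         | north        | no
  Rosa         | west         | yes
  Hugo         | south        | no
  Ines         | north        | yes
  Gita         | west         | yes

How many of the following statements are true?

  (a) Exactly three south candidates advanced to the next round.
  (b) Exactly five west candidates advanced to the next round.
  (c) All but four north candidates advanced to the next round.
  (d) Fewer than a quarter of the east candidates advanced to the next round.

4

(a) south: |A| = 5, |A ∩ B| = 3; needs |A ∩ B| = 3 — true.
(b) west: |A| = 6, |A ∩ B| = 5; needs |A ∩ B| = 5 — true.
(c) north: |A| = 9, |A ∩ B| = 5; needs |A ∖ B| = 4 — true.
(d) east: |A| = 5, |A ∩ B| = 1; needs |A ∩ B| / |A| < 1/4 — true.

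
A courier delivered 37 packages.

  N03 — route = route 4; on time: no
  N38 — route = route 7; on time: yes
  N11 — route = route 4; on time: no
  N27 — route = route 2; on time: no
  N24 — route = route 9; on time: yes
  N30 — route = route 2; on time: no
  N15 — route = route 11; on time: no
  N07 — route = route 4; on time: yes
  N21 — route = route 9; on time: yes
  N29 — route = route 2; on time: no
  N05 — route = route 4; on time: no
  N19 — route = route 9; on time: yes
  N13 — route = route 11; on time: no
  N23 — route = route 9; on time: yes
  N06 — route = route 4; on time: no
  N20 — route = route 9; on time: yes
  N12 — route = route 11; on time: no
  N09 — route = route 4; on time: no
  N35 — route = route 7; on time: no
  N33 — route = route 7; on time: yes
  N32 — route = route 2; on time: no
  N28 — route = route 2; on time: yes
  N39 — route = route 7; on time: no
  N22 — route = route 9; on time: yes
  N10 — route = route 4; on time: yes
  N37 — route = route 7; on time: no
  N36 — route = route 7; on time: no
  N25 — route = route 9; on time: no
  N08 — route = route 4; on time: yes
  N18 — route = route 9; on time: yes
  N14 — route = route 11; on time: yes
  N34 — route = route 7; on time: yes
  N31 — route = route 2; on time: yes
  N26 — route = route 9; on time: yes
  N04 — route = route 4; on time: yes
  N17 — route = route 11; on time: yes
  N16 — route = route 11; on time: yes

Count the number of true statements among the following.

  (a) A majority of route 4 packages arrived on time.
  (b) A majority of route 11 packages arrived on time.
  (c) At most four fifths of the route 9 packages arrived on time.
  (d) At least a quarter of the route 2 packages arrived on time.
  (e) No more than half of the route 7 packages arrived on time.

2

(a) route 4: |A| = 9, |A ∩ B| = 4; needs |A ∩ B| > |A ∖ B| — false.
(b) route 11: |A| = 6, |A ∩ B| = 3; needs |A ∩ B| > |A ∖ B| — false.
(c) route 9: |A| = 9, |A ∩ B| = 8; needs |A ∩ B| / |A| ≤ 4/5 — false.
(d) route 2: |A| = 6, |A ∩ B| = 2; needs |A ∩ B| / |A| ≥ 1/4 — true.
(e) route 7: |A| = 7, |A ∩ B| = 3; needs |A ∩ B| ≤ |A ∖ B| — true.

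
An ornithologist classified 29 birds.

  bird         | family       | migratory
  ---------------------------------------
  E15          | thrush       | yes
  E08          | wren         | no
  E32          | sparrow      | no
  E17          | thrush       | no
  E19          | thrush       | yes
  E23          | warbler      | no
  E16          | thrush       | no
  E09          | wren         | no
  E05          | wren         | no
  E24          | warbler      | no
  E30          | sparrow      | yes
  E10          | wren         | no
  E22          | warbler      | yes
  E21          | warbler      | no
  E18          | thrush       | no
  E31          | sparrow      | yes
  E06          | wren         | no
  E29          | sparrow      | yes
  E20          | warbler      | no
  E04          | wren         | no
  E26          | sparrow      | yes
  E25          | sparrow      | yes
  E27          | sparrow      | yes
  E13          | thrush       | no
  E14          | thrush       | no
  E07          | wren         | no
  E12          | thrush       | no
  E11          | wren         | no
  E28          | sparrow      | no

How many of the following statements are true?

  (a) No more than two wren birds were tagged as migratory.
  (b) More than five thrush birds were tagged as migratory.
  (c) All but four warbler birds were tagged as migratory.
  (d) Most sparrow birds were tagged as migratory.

(a) wren: |A| = 8, |A ∩ B| = 0; needs |A ∩ B| ≤ 2 — true.
(b) thrush: |A| = 8, |A ∩ B| = 2; needs |A ∩ B| > 5 — false.
(c) warbler: |A| = 5, |A ∩ B| = 1; needs |A ∖ B| = 4 — true.
(d) sparrow: |A| = 8, |A ∩ B| = 6; needs |A ∩ B| > |A ∖ B| — true.

3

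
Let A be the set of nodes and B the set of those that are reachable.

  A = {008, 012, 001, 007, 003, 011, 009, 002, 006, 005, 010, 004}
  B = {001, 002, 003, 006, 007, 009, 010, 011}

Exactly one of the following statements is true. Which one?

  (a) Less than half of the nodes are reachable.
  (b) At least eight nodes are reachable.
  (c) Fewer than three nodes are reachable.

|A| = 12, |A ∩ B| = 8, |A ∖ B| = 4.
(a) requires |A ∩ B| < |A ∖ B|: false.
(b) requires |A ∩ B| ≥ 8: true.
(c) requires |A ∩ B| < 3: false.

(b)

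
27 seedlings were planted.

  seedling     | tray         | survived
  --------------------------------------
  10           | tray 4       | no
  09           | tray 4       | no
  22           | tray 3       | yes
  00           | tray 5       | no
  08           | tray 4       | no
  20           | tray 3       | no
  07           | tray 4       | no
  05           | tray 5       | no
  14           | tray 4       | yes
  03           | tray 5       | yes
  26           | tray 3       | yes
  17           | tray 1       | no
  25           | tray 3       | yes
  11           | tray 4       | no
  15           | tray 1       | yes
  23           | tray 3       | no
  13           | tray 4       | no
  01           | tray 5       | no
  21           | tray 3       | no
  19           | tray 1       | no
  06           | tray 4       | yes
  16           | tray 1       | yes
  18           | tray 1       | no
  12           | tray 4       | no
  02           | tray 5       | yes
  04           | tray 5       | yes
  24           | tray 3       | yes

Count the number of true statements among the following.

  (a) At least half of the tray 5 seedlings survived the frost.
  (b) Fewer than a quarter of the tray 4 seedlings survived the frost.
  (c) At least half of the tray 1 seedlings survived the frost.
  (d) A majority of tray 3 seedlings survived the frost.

3

(a) tray 5: |A| = 6, |A ∩ B| = 3; needs |A ∩ B| ≥ |A ∖ B| — true.
(b) tray 4: |A| = 9, |A ∩ B| = 2; needs |A ∩ B| / |A| < 1/4 — true.
(c) tray 1: |A| = 5, |A ∩ B| = 2; needs |A ∩ B| ≥ |A ∖ B| — false.
(d) tray 3: |A| = 7, |A ∩ B| = 4; needs |A ∩ B| > |A ∖ B| — true.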